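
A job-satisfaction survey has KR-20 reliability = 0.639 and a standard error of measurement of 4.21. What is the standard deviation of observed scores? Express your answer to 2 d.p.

σ = SEM·(1 − r)^(−1/2) ≈ 4.21*1.664 ≈ 7.007

7.01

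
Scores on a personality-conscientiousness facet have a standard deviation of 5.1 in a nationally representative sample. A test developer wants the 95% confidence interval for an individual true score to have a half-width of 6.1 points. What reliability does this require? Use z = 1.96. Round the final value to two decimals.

0.63

Required SEM = 6.1 / 1.96 ≈ 3.112
Required reliability = 1 − (SEM/SD)² = 1 − 0.372 ≈ 0.628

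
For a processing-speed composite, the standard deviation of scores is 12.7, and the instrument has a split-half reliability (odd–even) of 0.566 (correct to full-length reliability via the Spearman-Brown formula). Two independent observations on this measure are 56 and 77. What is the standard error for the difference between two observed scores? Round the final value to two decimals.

9.46

Full-length reliability (Spearman-Brown) = 2(0.566)/(1+0.566) ≈ 0.7229
SEM = 12.7000 · √(1 − 0.7229) = 12.7000 · √0.2771 ≈ 12.7000 · 0.5264 ≈ 6.6858
Standard error of the difference = 6.6858·√2 ≈ 9.4551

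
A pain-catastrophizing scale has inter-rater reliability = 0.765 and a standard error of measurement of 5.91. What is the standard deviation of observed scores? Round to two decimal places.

SD = 5.91 / √(1 − 0.765) ≈ 12.1914

12.19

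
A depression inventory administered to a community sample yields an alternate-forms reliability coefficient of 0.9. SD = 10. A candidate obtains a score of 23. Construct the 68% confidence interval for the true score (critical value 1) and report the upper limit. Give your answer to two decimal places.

26.16

SEM = 10.0000*√(1 − 0.9000) ≈ 3.1623
1 * SEM ≈ 3.1623
Upper bound: 23 + 3.1623 = 26.1623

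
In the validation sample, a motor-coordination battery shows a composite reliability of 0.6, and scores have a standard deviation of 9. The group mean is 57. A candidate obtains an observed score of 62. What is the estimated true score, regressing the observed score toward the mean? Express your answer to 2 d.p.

60.00

T̂ = 0.600(62) + 0.400(57) ≃ 60.000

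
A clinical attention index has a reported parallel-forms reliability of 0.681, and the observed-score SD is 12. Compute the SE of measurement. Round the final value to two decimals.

SEM = 12.000 * √(1 − 0.681) = 12.000 * √0.319 ≃ 12.000 * 0.565 ≃ 6.778

6.78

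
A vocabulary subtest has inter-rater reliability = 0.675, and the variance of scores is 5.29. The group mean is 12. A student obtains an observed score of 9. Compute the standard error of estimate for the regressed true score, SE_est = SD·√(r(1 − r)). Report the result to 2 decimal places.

1.08

σ = 5.29^(1/2) = 2.3000
SE_est = 2.3000·√[r(1 − r)] ≈ 1.0773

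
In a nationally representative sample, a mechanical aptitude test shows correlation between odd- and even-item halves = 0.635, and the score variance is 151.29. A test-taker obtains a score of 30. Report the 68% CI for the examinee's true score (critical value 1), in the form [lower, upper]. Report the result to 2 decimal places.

[24.19, 35.81]

σ = 151.29^(1/2) = 12.30000
Full-length reliability (Spearman-Brown) = 2(0.635)/(1+0.635) ≈ 0.77676
SEM = 12.30000·√(1 − 0.77676) ≈ 5.81156
Half-width = 1·5.81156 ≈ 5.81156
CI = 30 ± 5.81156 → [24.18844, 35.81156]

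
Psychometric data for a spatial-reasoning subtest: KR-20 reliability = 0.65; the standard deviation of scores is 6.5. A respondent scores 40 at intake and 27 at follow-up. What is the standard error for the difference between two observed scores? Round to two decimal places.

SEM = 6.500 · √(1 − 0.650) = 6.500 · √0.350 ≈ 6.500 · 0.592 ≈ 3.845
SE_diff = SEM · √2 ≈ 3.845 · 1.414 ≈ 5.438

5.44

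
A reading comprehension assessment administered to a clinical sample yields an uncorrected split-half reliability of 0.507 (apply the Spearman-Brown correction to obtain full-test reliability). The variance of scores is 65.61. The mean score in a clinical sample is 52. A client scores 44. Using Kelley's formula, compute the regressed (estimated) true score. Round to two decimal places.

46.62

r_full = 2·0.507 / (1 + 0.507) ≈ 0.6729
T̂ = r·X + (1 − r)·M = 0.6729·44 + 0.3271·52 ≈ 29.6058 + 17.0113 ≈ 46.6171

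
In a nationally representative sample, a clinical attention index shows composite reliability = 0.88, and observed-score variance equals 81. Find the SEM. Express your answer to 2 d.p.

SD = √81 = 9.00000
SEM = 9.00000·√(1 − 0.88000) ≃ 3.11769

3.12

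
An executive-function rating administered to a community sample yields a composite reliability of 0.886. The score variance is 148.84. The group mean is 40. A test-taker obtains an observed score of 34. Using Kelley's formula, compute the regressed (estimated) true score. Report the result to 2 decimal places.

Estimated true score = 0.88600*34 + (1 − 0.88600)*40 ≈ 34.68400

34.68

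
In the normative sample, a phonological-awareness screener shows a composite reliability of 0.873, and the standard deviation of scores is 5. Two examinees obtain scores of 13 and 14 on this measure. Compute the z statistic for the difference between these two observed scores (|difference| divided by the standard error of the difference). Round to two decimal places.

0.40

The standard error of measurement is 5.00000·√(1 − 0.87300) ≈ 5.00000·0.35637 ≈ 1.78185.
Standard error of the difference = 1.78185·√2 ≈ 2.51992
z = 1 / 2.51992 ≈ 0.39684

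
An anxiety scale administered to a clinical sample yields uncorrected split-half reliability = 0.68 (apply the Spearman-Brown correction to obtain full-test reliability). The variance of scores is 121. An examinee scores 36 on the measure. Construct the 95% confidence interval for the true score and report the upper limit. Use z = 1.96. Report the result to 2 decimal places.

SD = √121 ≈ 11.0000
Spearman-Brown: r = 2(0.68) / (1 + 0.68) = 1.3600 / 1.6800 ≈ 0.8095
SEM = 11.0000 · √(1 − 0.8095) = 11.0000 · √0.1905 ≈ 11.0000 · 0.4364 ≈ 4.8008
Margin = 1.96 · 4.8008 ≈ 9.4096
Upper bound: 36 + 9.4096 = 45.4096

45.41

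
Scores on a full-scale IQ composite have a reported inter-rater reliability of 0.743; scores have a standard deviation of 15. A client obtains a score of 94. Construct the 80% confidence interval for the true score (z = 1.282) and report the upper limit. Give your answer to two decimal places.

SEM = 15.0000 · √(1 − 0.7430) = 15.0000 · √0.2570 ≃ 15.0000 · 0.5070 ≃ 7.6043
1.282 · SEM ≃ 9.7487
Upper limit = 94 + 9.7487 ≃ 103.7487

103.75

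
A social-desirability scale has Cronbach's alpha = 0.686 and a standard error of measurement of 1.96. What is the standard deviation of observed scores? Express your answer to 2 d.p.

SD = 1.96 / √(1 − 0.686) ≃ 3.4978

3.50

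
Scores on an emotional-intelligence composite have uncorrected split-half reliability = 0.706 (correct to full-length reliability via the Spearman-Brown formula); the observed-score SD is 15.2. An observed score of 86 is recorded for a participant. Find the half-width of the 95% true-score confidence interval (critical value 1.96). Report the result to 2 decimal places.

r_full = 2·0.706 / (1 + 0.706) ≈ 0.82767
SEM = 15.20000 · √(1 − 0.82767) = 15.20000 · √0.17233 ≈ 15.20000 · 0.41513 ≈ 6.30998
Margin = 1.96 · 6.30998 ≈ 12.36755

12.37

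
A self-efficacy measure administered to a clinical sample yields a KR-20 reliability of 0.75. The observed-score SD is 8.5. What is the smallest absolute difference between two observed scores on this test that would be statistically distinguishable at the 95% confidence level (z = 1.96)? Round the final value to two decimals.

SEM = 8.500 × √(1 − 0.750) = 8.500 × √0.250 ≃ 8.500 × 0.500 ≃ 4.250
SE_diff = SEM × √2 ≃ 4.250 × 1.414 ≃ 6.010
Minimum reliable difference = 1.96 × SE_diff ≃ 1.96 × 6.010 ≃ 11.780

11.78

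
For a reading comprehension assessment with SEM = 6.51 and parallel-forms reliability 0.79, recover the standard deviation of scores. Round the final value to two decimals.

14.21

SD = SEM / √(1 − r) = 6.51 / √0.2100 ≈ 6.51 / 0.4583 ≈ 14.2060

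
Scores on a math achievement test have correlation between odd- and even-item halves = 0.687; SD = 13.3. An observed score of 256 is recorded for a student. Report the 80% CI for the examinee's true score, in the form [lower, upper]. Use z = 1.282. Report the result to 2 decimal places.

r_full = 2·0.687 / (1 + 0.687) ≃ 0.814
SEM = 13.300*√(1 − 0.814) ≃ 5.729
Margin = 1.282 * 5.729 ≃ 7.344
80% CI: 256 ± 7.344 = [248.656, 263.344]

[248.66, 263.34]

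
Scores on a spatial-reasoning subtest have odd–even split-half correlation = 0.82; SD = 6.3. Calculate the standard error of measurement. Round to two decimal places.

Spearman-Brown: r = 2(0.82) / (1 + 0.82) = 1.640 / 1.820 ≈ 0.901
The standard error of measurement is 6.300×√(1 − 0.901) ≈ 6.300×0.314 ≈ 1.981.

1.98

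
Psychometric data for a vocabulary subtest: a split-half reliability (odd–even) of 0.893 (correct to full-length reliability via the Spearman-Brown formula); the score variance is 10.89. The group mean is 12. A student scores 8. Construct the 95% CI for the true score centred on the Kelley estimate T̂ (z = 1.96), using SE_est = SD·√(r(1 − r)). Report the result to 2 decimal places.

[6.73, 9.72]

SD = √10.89 ≈ 3.300
Spearman-Brown: r = 2(0.893) / (1 + 0.893) = 1.786 / 1.893 ≈ 0.943
T̂ = 0.943(8) + 0.057(12) ≈ 8.226
SE_est = SD × √(r(1 − r)) = 3.300 × √0.053 ≈ 3.300 × 0.231 ≈ 0.762
CI = 8.226 ± 1.96 × 0.762 → [6.732, 9.720]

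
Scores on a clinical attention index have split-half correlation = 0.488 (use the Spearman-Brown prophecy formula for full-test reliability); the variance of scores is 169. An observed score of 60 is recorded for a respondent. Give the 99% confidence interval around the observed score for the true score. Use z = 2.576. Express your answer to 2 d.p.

[40.36, 79.64]

σ = 169^(1/2) = 13.00000
Full-length reliability (Spearman-Brown) = 2(0.488)/(1+0.488) ≃ 0.65591
SEM = 13.00000×√(1 − 0.65591) ≃ 7.62565
Half-width = 2.576×7.62565 ≃ 19.64367
99% CI: 60 ± 19.64367 = [40.35633, 79.64367]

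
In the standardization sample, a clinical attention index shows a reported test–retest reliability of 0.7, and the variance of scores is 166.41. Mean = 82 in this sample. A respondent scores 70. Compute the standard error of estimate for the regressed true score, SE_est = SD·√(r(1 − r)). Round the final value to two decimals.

5.91

σ = 166.41^(1/2) = 12.90000
SE_est = SD · √(r(1 − r)) = 12.90000 · √0.21000 ≈ 12.90000 · 0.45826 ≈ 5.91152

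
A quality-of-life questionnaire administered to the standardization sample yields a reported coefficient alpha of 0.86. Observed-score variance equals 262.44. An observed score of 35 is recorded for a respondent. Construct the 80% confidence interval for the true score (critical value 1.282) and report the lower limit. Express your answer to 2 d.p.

SD = √262.44 = 16.200
SEM = 16.200 · √(1 − 0.860) = 16.200 · √0.140 ≈ 16.200 · 0.374 ≈ 6.061
Margin = 1.282 · 6.061 ≈ 7.771
Lower bound: 35 − 7.771 = 27.229

27.23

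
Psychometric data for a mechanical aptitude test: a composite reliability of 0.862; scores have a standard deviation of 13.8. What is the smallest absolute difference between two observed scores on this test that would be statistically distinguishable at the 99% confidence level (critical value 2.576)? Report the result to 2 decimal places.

18.68

SEM = 13.800*√(1 − 0.862) ≈ 5.126
SE_diff = √2 * SEM ≈ 7.250
Smallest detectable difference = 2.576*7.250 ≈ 18.676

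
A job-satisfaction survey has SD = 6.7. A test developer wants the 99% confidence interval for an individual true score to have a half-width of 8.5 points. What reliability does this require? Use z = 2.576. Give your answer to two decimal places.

SEM needed = half-width / z = 8.5/2.576 ≃ 3.2997
Required reliability = 1 − (SEM/SD)² = 1 − 0.2425 ≃ 0.7575

0.76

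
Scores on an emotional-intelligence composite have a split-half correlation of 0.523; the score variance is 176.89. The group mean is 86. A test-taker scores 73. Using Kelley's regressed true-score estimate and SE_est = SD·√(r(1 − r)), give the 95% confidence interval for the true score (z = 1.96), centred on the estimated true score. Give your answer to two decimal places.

SD = √176.89 = 13.300
Spearman-Brown: r = 2(0.523) / (1 + 0.523) = 1.046 / 1.523 ≈ 0.687
T̂ = r·X + (1 − r)·M = 0.687*73 + 0.313*86 ≈ 50.137 + 26.935 ≈ 77.072
SE_est = SD * √(r(1 − r)) = 13.300 * √0.215 ≈ 13.300 * 0.464 ≈ 6.168
CI = 77.072 ± 1.96 * 6.168 → [64.981, 89.162]

[64.98, 89.16]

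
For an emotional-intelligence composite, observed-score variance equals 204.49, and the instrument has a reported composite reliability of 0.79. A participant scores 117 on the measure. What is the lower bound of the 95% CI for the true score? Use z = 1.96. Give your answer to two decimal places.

104.16

σ = 204.49^(1/2) = 14.30000
SEM = 14.30000 * √(1 − 0.79000) = 14.30000 * √0.21000 ≈ 14.30000 * 0.45826 ≈ 6.55308
Margin = 1.96 * 6.55308 ≈ 12.84404
Lower bound: 117 − 12.84404 = 104.15596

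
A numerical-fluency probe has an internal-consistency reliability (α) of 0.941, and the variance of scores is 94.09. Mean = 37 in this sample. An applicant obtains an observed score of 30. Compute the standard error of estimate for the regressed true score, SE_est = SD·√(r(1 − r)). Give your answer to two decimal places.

2.29

σ = 94.09^(1/2) = 9.7000
SE_est = 9.7000×√(0.9410×0.0590) ≈ 2.2856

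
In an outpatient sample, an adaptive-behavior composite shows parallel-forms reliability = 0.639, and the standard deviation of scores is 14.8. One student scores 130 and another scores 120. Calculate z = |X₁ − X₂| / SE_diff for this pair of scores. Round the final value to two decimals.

SEM = 14.800 · √(1 − 0.639) = 14.800 · √0.361 ≈ 14.800 · 0.601 ≈ 8.892
SE_diff = √2 · SEM ≈ 12.576
z = |130 − 120| / 12.576 = 10 / 12.576 ≈ 0.795

0.80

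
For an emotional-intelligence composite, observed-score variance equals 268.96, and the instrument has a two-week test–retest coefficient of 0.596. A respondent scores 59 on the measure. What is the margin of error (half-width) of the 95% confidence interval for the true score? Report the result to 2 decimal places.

SD = √268.96 = 16.4000
The standard error of measurement is 16.4000×√(1 − 0.5960) ≈ 16.4000×0.6356 ≈ 10.4240.
1.96 × SEM ≈ 20.4310

20.43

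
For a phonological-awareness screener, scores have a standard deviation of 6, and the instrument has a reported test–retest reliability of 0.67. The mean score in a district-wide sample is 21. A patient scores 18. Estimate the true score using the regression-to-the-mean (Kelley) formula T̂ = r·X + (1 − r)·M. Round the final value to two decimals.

T̂ = 0.67000(18) + 0.33000(21) ≈ 18.99000

18.99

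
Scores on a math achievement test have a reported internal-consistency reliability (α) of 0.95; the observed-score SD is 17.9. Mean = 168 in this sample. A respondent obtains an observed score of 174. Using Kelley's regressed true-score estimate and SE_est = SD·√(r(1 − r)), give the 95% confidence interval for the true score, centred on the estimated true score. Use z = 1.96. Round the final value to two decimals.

[166.05, 181.35]

Estimated true score = 0.9500×174 + (1 − 0.9500)×168 ≈ 173.7000
SE_est = SD × √(r(1 − r)) = 17.9000 × √0.0475 ≈ 17.9000 × 0.2179 ≈ 3.9012
CI = 173.7000 ± 1.96 × 3.9012 → [166.0536, 181.3464]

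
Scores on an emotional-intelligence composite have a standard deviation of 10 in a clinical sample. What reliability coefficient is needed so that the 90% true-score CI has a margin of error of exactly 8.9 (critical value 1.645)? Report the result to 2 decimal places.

0.71

Required SEM = 8.9 / 1.645 ≃ 5.4103
r = 1 − (5.4103/10)² ≃ 1 − 0.2927 ≃ 0.7073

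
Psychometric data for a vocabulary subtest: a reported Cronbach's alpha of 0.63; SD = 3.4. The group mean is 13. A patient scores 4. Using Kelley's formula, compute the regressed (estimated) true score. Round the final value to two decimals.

T̂ = 0.6300(4) + 0.3700(13) ≃ 7.3300

7.33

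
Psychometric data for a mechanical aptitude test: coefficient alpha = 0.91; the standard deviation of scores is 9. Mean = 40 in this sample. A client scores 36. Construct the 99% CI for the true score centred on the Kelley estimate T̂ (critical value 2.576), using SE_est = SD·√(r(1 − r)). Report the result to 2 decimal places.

T̂ = 0.9100(36) + 0.0900(40) ≃ 36.3600
SE_est = SD · √(r(1 − r)) = 9.0000 · √0.0819 ≃ 9.0000 · 0.2862 ≃ 2.5756
CI = 36.3600 ± 2.576 · 2.5756 → [29.7252, 42.9948]

[29.73, 42.99]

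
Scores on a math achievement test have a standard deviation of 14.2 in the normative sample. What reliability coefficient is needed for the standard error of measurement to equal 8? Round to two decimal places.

0.68

r = 1 − (SEM / SD)² = 1 − (8.000 / 14.2)² ≈ 1 − 0.317 ≈ 0.683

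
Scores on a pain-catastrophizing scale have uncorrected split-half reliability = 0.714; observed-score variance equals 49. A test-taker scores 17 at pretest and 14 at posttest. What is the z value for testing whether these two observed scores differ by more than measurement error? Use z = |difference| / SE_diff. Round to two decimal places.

σ = 49^(1/2) = 7.000
Spearman-Brown: r = 2(0.714) / (1 + 0.714) = 1.428 / 1.714 ≃ 0.833
SEM = 7.000*√(1 − 0.833) ≃ 2.859
SE_diff = SEM * √2 ≃ 2.859 * 1.414 ≃ 4.044
z = |17 − 14| / 4.044 = 3 / 4.044 ≃ 0.742

0.74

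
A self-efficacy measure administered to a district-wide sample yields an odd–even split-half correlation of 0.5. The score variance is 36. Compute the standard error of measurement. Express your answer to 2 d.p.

3.46

σ = 36^(1/2) = 6.0000
Full-length reliability (Spearman-Brown) = 2(0.5)/(1+0.5) ≈ 0.6667
SEM = 6.0000 * √(1 − 0.6667) = 6.0000 * √0.3333 ≈ 6.0000 * 0.5774 ≈ 3.4641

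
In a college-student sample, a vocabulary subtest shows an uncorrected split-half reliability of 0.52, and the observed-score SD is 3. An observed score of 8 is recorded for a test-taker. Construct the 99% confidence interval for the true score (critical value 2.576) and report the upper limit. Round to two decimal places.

12.34

Full-length reliability (Spearman-Brown) = 2(0.52)/(1+0.52) ≈ 0.68421
SEM = 3.00000 · √(1 − 0.68421) = 3.00000 · √0.31579 ≈ 3.00000 · 0.56195 ≈ 1.68585
Margin = 2.576 · 1.68585 ≈ 4.34276
Upper limit = 8 + 4.34276 ≈ 12.34276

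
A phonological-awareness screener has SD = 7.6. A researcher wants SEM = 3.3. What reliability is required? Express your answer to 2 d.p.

Required reliability = 1 − (SEM/SD)² = 1 − 0.18854 ≈ 0.81146

0.81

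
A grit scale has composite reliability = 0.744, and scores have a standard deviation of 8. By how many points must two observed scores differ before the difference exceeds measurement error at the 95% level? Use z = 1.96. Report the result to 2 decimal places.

SEM = 8.000 × √(1 − 0.744) = 8.000 × √0.256 ≈ 8.000 × 0.506 ≈ 4.048
Standard error of the difference = 4.048·√2 ≈ 5.724
Smallest detectable difference = 1.96×5.724 ≈ 11.220

11.22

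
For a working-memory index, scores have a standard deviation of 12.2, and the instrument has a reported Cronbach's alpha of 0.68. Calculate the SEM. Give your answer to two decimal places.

SEM = 12.200×√(1 − 0.680) ≈ 6.901

6.90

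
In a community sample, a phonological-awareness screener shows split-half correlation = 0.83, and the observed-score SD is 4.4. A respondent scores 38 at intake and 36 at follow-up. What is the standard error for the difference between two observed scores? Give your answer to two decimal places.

Full-length reliability (Spearman-Brown) = 2(0.83)/(1+0.83) ≃ 0.90710
SEM = 4.40000*√(1 − 0.90710) ≃ 1.34107
SE_diff = SEM * √2 ≃ 1.34107 * 1.41421 ≃ 1.89656

1.90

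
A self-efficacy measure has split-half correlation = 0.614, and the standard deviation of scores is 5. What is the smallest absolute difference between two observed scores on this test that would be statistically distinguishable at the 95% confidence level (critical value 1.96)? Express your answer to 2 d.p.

6.78

Full-length reliability (Spearman-Brown) = 2(0.614)/(1+0.614) ≈ 0.7608
SEM = 5.0000×√(1 − 0.7608) ≈ 2.4452
SE_diff = SEM × √2 ≈ 2.4452 × 1.4142 ≈ 3.4580
Minimum reliable difference = 1.96 × SE_diff ≈ 1.96 × 3.4580 ≈ 6.7777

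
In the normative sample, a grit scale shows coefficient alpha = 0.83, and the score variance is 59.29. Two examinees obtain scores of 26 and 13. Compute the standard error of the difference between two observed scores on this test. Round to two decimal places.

σ = 59.29^(1/2) = 7.700
SEM = 7.700 × √(1 − 0.830) = 7.700 × √0.170 ≈ 7.700 × 0.412 ≈ 3.175
Standard error of the difference = 3.175·√2 ≈ 4.490

4.49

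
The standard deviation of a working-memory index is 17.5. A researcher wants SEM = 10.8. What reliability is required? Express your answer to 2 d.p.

r = 1 − (SEM / SD)² = 1 − (10.800 / 17.5)² ≃ 1 − 0.381 ≃ 0.619

0.62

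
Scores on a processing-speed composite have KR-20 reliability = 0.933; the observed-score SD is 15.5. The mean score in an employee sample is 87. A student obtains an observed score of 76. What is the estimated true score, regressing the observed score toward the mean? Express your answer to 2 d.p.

76.74

Estimated true score = 0.9330×76 + (1 − 0.9330)×87 ≈ 76.7370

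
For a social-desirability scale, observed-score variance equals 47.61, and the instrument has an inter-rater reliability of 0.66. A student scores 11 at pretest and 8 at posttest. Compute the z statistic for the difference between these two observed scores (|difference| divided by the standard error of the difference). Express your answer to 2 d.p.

0.53

SD = √47.61 ≈ 6.900
SEM = 6.900 * √(1 − 0.660) = 6.900 * √0.340 ≈ 6.900 * 0.583 ≈ 4.023
SE_diff = SEM * √2 ≈ 4.023 * 1.414 ≈ 5.690
z = |11 − 8| / 5.690 = 3 / 5.690 ≈ 0.527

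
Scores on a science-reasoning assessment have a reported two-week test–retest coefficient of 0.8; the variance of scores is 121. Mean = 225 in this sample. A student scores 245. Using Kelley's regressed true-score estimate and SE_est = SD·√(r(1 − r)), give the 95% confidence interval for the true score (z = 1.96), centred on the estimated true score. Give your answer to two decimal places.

σ = 121^(1/2) = 11.0000
T̂ = r·X + (1 − r)·M = 0.8000·245 + 0.2000·225 = 196.0000 + 45.0000 ≈ 241.0000
SE_est = 11.0000·√(0.8000·0.2000) ≈ 4.4000
CI = 241.0000 ± 1.96 · 4.4000 → [232.3760, 249.6240]

[232.38, 249.62]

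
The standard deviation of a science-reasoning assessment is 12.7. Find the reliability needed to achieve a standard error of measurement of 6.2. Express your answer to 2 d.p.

0.76

r = 1 − (SEM / SD)² = 1 − (6.20000 / 12.7)² ≈ 1 − 0.23833 ≈ 0.76167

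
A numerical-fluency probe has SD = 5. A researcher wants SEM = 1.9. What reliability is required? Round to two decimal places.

r = 1 − (SEM / SD)² = 1 − (1.9000 / 5)² ≈ 1 − 0.1444 ≈ 0.8556

0.86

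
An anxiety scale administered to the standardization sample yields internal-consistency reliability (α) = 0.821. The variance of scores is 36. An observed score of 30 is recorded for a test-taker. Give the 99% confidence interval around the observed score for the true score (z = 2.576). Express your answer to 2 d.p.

σ = 36^(1/2) = 6.000
SEM = 6.000 × √(1 − 0.821) = 6.000 × √0.179 ≈ 6.000 × 0.423 ≈ 2.539
2.576 × SEM ≈ 6.539
CI = 30 ± 6.539 → [23.461, 36.539]

[23.46, 36.54]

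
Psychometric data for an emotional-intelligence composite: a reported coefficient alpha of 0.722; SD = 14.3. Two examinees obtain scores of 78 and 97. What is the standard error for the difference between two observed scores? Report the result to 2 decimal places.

SEM = 14.30000*√(1 − 0.72200) ≈ 7.53978
SE_diff = SEM * √2 ≈ 7.53978 * 1.41421 ≈ 10.66285

10.66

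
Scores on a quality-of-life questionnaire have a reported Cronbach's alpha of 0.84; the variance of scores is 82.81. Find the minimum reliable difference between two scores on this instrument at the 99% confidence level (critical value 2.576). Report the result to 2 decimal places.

13.26

SD = √82.81 = 9.10000
The standard error of measurement is 9.10000×√(1 − 0.84000) ≃ 9.10000×0.40000 ≃ 3.64000.
Standard error of the difference = 3.64000·√2 ≃ 5.14774
Smallest detectable difference = 2.576×5.14774 ≃ 13.26057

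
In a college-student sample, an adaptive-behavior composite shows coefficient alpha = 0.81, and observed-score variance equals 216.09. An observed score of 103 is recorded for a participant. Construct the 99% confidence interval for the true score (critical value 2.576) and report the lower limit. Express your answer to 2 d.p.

86.49

SD = √216.09 = 14.70000
SEM = 14.70000·√(1 − 0.81000) ≈ 6.40758
Half-width = 2.576·6.40758 ≈ 16.50593
Lower limit = 103 − 16.50593 ≈ 86.49407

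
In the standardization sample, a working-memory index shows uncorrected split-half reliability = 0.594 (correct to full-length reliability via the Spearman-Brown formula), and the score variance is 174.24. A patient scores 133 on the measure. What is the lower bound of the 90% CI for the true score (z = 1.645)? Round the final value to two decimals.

122.04

SD = √174.24 ≈ 13.20000
r_full = 2·0.594 / (1 + 0.594) ≈ 0.74529
SEM = 13.20000 * √(1 − 0.74529) = 13.20000 * √0.25471 ≈ 13.20000 * 0.50468 ≈ 6.66182
Half-width = 1.645*6.66182 ≈ 10.95869
Lower bound: 133 − 10.95869 = 122.04131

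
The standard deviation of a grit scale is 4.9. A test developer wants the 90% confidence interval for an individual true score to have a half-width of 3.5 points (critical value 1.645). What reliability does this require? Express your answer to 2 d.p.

0.81

SEM needed = half-width / z = 3.5/1.645 ≈ 2.128
Required reliability = 1 − (SEM/SD)² = 1 − 0.189 ≈ 0.811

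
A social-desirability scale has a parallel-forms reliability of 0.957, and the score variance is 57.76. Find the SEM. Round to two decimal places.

SD = √57.76 = 7.6000
SEM = 7.6000*√(1 − 0.9570) ≈ 1.5760

1.58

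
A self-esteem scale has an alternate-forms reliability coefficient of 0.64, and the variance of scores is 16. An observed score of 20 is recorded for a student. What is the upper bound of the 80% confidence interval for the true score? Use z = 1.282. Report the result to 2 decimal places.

23.08

SD = √16 = 4.000
The standard error of measurement is 4.000*√(1 − 0.640) ≈ 4.000*0.600 ≈ 2.400.
Half-width = 1.282*2.400 ≈ 3.077
Upper limit = 20 + 3.077 ≈ 23.077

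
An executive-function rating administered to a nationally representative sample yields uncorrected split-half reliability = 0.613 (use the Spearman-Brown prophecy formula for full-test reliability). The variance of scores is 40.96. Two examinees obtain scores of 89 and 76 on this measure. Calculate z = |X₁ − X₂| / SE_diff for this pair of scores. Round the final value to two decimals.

SD = √40.96 = 6.4000
Full-length reliability (Spearman-Brown) = 2(0.613)/(1+0.613) ≈ 0.7601
SEM = 6.4000×√(1 − 0.7601) ≈ 3.1349
SE_diff = SEM × √2 ≈ 3.1349 × 1.4142 ≈ 4.4334
z = 13 / 4.4334 ≈ 2.9323

2.93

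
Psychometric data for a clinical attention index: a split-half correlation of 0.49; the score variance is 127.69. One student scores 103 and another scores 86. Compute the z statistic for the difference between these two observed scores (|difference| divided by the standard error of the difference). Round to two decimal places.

1.82

σ = 127.69^(1/2) = 11.30000
Full-length reliability (Spearman-Brown) = 2(0.49)/(1+0.49) ≃ 0.65772
SEM = 11.30000 * √(1 − 0.65772) = 11.30000 * √0.34228 ≃ 11.30000 * 0.58505 ≃ 6.61105
SE_diff = √2 * SEM ≃ 9.34944
z = |103 − 86| / 9.34944 = 17 / 9.34944 ≃ 1.81829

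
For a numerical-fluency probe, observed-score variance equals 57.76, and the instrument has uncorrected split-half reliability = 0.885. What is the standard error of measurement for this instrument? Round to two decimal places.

σ = 57.76^(1/2) = 7.600
Full-length reliability (Spearman-Brown) = 2(0.885)/(1+0.885) ≈ 0.939
SEM = 7.600*√(1 − 0.939) ≈ 1.877

1.88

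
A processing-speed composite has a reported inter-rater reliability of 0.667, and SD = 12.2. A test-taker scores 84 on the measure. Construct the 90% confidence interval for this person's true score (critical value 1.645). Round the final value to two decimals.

[72.42, 95.58]

SEM = 12.200·√(1 − 0.667) ≈ 7.040
Margin = 1.645 · 7.040 ≈ 11.581
90% CI: 84 ± 11.581 = [72.419, 95.581]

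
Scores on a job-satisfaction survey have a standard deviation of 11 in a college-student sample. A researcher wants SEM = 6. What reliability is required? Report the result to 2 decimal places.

0.70

r = 1 − (6.000/11)² ≈ 1 − 0.298 ≈ 0.702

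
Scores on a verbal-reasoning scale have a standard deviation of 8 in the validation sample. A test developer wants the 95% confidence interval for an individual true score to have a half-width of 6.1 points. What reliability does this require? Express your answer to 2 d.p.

Required SEM = 6.1 / 1.96 ≃ 3.1122
r = 1 − (3.1122/8)² ≃ 1 − 0.1513 ≃ 0.8487

0.85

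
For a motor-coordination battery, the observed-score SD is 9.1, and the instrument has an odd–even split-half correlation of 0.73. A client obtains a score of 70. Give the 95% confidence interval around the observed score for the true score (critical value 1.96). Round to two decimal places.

[62.95, 77.05]

Spearman-Brown: r = 2(0.73) / (1 + 0.73) = 1.4600 / 1.7300 ≈ 0.8439
SEM = 9.1000 * √(1 − 0.8439) = 9.1000 * √0.1561 ≈ 9.1000 * 0.3951 ≈ 3.5950
Margin = 1.96 * 3.5950 ≈ 7.0462
95% CI: 70 ± 7.0462 = [62.9538, 77.0462]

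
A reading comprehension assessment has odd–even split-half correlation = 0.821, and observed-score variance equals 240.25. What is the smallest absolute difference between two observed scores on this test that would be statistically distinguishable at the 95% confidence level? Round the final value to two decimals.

13.47

σ = 240.25^(1/2) = 15.5000
Full-length reliability (Spearman-Brown) = 2(0.821)/(1+0.821) ≈ 0.9017
SEM = 15.5000 · √(1 − 0.9017) = 15.5000 · √0.0983 ≈ 15.5000 · 0.3135 ≈ 4.8596
SE_diff = √2 · SEM ≈ 6.8726
Smallest detectable difference = 1.96·6.8726 ≈ 13.4702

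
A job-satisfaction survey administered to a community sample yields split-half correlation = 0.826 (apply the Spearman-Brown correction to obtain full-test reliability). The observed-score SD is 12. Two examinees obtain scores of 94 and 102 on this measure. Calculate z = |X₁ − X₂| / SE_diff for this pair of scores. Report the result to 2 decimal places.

Full-length reliability (Spearman-Brown) = 2(0.826)/(1+0.826) ≃ 0.905
SEM = 12.000*√(1 − 0.905) ≃ 3.704
Standard error of the difference = 3.704·√2 ≃ 5.239
z = |94 − 102| / 5.239 = 8 / 5.239 ≃ 1.527

1.53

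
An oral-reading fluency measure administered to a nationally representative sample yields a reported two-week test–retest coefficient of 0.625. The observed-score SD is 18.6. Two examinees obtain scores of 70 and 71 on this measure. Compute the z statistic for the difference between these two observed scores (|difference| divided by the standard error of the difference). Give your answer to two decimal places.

0.06

SEM = 18.60000 · √(1 − 0.62500) = 18.60000 · √0.37500 ≃ 18.60000 · 0.61237 ≃ 11.39013
SE_diff = √2 · SEM ≃ 16.10807
z = |70 − 71| / 16.10807 = 1 / 16.10807 ≃ 0.06208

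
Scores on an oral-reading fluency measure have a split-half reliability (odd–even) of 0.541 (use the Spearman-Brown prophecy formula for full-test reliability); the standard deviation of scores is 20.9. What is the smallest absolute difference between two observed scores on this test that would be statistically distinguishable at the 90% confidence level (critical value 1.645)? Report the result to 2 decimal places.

r_full = 2·0.541 / (1 + 0.541) ≈ 0.7021
SEM = 20.9000·√(1 − 0.7021) ≈ 11.4065
SE_diff = √2 · SEM ≈ 16.1312
Minimum reliable difference = 1.645 · SE_diff ≈ 1.645 · 16.1312 ≈ 26.5358

26.54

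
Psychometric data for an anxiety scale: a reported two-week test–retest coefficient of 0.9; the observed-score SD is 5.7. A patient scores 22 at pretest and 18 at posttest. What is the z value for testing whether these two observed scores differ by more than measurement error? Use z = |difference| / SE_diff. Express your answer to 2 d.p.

SEM = 5.70000 * √(1 − 0.90000) = 5.70000 * √0.10000 ≃ 5.70000 * 0.31623 ≃ 1.80250
Standard error of the difference = 1.80250·√2 ≃ 2.54912
z = 4 / 2.54912 ≃ 1.56917

1.57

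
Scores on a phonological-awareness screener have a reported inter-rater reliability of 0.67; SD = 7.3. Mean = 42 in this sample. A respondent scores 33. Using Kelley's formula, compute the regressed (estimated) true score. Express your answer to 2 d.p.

T̂ = r·X + (1 − r)·M = 0.670×33 + 0.330×42 = 22.110 + 13.860 ≈ 35.970

35.97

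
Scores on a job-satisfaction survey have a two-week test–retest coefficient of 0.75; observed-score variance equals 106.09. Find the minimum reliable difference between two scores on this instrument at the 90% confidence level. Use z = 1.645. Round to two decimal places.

11.98

SD = √106.09 ≈ 10.300
SEM = 10.300*√(1 − 0.750) ≈ 5.150
Standard error of the difference = 5.150·√2 ≈ 7.283
Minimum reliable difference = 1.645 * SE_diff ≈ 1.645 * 7.283 ≈ 11.981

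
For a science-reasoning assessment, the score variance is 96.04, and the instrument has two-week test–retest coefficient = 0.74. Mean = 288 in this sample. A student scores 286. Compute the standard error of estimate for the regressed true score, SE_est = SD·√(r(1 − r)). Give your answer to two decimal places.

4.30

SD = √96.04 ≈ 9.80000
SE_est = SD · √(r(1 − r)) = 9.80000 · √0.19240 ≈ 9.80000 · 0.43863 ≈ 4.29862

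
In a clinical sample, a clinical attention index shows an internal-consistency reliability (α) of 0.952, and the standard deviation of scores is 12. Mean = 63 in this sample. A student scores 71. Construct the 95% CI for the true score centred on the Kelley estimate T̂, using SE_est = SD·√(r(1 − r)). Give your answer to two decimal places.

Estimated true score = 0.952×71 + (1 − 0.952)×63 ≈ 70.616
SE_est = 12.000·√[r(1 − r)] ≈ 2.565
95% CI: 70.616 ± 5.028 ≈ (65.588, 75.644)

[65.59, 75.64]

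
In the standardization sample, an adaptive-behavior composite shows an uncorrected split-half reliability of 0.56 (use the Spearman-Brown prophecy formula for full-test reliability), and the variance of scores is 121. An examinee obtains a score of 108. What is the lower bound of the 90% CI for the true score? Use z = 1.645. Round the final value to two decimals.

98.39

σ = 121^(1/2) = 11.000
Spearman-Brown: r = 2(0.56) / (1 + 0.56) = 1.120 / 1.560 ≈ 0.718
SEM = 11.000 * √(1 − 0.718) = 11.000 * √0.282 ≈ 11.000 * 0.531 ≈ 5.842
Half-width = 1.645*5.842 ≈ 9.610
Lower bound: 108 − 9.610 = 98.390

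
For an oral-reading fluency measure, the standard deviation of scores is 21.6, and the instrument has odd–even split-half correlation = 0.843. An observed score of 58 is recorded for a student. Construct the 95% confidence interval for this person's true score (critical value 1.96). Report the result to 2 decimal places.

[45.64, 70.36]

r_full = 2·0.843 / (1 + 0.843) ≃ 0.915
SEM = 21.600 · √(1 − 0.915) = 21.600 · √0.085 ≃ 21.600 · 0.292 ≃ 6.304
1.96 · SEM ≃ 12.357
CI = 58 ± 12.357 → [45.643, 70.357]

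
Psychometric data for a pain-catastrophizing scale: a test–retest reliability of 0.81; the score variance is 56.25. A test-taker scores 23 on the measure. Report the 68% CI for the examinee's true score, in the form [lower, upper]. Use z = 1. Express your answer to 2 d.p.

[19.73, 26.27]

SD = √56.25 ≈ 7.5000
SEM = 7.5000 * √(1 − 0.8100) = 7.5000 * √0.1900 ≈ 7.5000 * 0.4359 ≈ 3.2692
1 * SEM ≈ 3.2692
CI = 23 ± 3.2692 → [19.7308, 26.2692]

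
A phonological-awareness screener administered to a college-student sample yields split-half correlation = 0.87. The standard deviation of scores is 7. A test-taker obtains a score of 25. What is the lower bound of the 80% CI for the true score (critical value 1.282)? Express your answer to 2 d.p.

Spearman-Brown: r = 2(0.87) / (1 + 0.87) = 1.740 / 1.870 ≈ 0.930
SEM = 7.000*√(1 − 0.930) ≈ 1.846
Half-width = 1.282*1.846 ≈ 2.366
Lower limit = 25 − 2.366 ≈ 22.634

22.63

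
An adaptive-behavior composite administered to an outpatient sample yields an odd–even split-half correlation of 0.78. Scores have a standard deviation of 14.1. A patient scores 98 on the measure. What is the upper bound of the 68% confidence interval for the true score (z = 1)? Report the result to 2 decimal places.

Spearman-Brown: r = 2(0.78) / (1 + 0.78) = 1.560 / 1.780 ≈ 0.876
The standard error of measurement is 14.100·√(1 − 0.876) ≈ 14.100·0.352 ≈ 4.957.
Half-width = 1·4.957 ≈ 4.957
Upper bound: 98 + 4.957 = 102.957

102.96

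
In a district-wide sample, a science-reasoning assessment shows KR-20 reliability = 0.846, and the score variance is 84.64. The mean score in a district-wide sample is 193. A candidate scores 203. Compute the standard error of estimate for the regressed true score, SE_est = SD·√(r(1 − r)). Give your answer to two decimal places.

SD = √84.64 = 9.20000
SE_est = SD · √(r(1 − r)) = 9.20000 · √0.13028 ≃ 9.20000 · 0.36095 ≃ 3.32073

3.32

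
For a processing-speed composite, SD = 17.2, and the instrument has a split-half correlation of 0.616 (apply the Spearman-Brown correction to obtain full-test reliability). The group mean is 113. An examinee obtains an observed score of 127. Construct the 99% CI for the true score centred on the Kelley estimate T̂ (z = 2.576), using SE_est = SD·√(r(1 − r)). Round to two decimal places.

[104.81, 142.53]

Spearman-Brown: r = 2(0.616) / (1 + 0.616) = 1.2320 / 1.6160 ≈ 0.7624
T̂ = 0.7624(127) + 0.2376(113) ≈ 123.6733
SE_est = SD * √(r(1 − r)) = 17.2000 * √0.1812 ≈ 17.2000 * 0.4256 ≈ 7.3208
99% CI: 123.6733 ± 18.8584 ≈ (104.8149, 142.5316)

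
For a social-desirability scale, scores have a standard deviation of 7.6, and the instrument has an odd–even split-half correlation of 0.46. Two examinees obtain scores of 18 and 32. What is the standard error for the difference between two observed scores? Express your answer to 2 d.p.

Full-length reliability (Spearman-Brown) = 2(0.46)/(1+0.46) ≈ 0.63014
SEM = 7.60000×√(1 − 0.63014) ≈ 4.62204
Standard error of the difference = 4.62204·√2 ≈ 6.53656

6.54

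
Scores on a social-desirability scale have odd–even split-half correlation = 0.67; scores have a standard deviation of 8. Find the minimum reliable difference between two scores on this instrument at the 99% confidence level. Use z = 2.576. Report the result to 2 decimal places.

12.96

Full-length reliability (Spearman-Brown) = 2(0.67)/(1+0.67) ≃ 0.802
The standard error of measurement is 8.000·√(1 − 0.802) ≃ 8.000·0.445 ≃ 3.556.
SE_diff = SEM · √2 ≃ 3.556 · 1.414 ≃ 5.029
Smallest detectable difference = 2.576·5.029 ≃ 12.955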